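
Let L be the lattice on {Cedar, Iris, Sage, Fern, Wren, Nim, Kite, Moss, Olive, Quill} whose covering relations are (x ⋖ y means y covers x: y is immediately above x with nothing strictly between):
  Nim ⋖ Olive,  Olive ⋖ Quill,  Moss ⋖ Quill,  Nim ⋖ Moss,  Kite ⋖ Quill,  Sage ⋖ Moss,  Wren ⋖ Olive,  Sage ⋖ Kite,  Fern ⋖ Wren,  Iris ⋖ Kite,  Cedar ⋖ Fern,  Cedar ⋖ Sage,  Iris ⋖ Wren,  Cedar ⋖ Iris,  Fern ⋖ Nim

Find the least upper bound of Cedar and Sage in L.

Common upper bounds of {Cedar, Sage}: Kite, Moss, Quill, Sage.
The least among these is Sage.

Sage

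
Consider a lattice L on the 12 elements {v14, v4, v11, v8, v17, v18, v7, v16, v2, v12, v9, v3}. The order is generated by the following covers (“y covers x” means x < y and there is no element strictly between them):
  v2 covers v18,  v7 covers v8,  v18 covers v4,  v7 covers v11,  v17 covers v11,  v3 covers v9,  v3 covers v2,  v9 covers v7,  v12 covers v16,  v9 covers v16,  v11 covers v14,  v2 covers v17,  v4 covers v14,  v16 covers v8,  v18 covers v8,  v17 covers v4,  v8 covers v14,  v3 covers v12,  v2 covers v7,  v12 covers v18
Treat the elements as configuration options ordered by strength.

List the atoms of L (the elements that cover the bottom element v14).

The atoms are exactly the elements that cover v14: v11, v4, v8.

v11, v4, v8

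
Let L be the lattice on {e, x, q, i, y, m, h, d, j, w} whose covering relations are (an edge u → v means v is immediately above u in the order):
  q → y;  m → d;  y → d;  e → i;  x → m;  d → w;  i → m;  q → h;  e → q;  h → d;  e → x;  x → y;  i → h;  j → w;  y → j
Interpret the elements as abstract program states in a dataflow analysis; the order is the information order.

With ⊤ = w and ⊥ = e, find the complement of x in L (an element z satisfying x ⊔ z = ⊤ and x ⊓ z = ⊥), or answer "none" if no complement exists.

none

For every candidate z, either x ∨ z ≠ w or x ∧ z ≠ e; no complement exists.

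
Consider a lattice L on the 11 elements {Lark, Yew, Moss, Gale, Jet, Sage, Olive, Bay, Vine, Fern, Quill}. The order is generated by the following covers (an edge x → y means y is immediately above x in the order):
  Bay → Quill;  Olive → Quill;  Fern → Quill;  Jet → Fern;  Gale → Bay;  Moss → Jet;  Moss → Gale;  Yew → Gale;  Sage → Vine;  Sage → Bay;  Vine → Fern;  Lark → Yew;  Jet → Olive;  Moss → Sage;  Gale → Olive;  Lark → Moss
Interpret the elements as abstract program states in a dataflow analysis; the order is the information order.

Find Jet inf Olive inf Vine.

Moss

Common lower bounds of {Jet, Olive, Vine}: Lark, Moss.
The greatest among these is Moss.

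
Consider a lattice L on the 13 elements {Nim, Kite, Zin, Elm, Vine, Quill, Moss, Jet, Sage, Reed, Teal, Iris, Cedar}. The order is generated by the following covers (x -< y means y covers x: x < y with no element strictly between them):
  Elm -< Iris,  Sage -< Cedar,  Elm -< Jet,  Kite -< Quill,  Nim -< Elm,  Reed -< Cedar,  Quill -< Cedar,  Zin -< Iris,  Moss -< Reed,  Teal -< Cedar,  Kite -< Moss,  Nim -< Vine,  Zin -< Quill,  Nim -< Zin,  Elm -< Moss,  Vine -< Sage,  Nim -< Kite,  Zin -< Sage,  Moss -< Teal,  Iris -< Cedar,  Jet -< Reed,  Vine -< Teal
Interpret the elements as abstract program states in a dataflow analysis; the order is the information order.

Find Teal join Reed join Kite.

Cedar

Common upper bounds of {Teal, Reed, Kite}: Cedar.
The least among these is Cedar.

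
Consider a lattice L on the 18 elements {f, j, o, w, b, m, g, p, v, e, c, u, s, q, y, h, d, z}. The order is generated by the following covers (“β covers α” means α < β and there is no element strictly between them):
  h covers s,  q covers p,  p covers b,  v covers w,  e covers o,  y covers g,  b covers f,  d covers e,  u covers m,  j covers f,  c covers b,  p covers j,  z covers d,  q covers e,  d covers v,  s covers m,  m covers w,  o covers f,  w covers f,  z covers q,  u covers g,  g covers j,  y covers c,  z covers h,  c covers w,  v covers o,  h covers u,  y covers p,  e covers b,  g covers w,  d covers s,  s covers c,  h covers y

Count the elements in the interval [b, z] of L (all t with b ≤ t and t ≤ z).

10

The interval [b, z] = {b, c, d, e, h, p, q, s, y, z}, which has 10 elements.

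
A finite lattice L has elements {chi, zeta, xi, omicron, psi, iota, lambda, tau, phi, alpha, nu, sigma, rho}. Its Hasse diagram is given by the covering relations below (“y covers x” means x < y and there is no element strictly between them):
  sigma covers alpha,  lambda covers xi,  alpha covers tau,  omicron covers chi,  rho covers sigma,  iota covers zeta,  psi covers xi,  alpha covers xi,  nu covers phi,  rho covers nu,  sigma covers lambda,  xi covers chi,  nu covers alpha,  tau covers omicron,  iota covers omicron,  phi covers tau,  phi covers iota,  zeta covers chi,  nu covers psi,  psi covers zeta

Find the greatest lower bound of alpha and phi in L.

Common lower bounds of {alpha, phi}: chi, omicron, tau.
The greatest among these is tau.

tau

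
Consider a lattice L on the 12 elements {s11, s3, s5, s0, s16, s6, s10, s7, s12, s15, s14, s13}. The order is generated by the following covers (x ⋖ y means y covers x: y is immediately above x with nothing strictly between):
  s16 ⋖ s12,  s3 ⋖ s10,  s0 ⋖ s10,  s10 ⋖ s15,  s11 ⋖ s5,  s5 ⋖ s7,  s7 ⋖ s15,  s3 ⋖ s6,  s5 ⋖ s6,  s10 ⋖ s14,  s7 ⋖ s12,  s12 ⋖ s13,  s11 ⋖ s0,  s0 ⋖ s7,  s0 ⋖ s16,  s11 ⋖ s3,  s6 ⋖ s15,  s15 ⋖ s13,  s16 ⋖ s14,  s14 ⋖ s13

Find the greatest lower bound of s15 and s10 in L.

s10

Common lower bounds of {s15, s10}: s0, s10, s11, s3.
The greatest among these is s10.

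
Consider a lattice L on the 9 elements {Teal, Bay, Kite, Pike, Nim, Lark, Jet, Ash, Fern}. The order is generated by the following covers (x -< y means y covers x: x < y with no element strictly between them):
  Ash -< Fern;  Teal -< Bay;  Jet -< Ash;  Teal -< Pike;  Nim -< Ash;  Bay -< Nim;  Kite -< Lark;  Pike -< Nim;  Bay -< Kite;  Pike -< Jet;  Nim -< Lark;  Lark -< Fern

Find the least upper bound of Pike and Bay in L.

Common upper bounds of {Pike, Bay}: Ash, Fern, Lark, Nim.
The least among these is Nim.

Nim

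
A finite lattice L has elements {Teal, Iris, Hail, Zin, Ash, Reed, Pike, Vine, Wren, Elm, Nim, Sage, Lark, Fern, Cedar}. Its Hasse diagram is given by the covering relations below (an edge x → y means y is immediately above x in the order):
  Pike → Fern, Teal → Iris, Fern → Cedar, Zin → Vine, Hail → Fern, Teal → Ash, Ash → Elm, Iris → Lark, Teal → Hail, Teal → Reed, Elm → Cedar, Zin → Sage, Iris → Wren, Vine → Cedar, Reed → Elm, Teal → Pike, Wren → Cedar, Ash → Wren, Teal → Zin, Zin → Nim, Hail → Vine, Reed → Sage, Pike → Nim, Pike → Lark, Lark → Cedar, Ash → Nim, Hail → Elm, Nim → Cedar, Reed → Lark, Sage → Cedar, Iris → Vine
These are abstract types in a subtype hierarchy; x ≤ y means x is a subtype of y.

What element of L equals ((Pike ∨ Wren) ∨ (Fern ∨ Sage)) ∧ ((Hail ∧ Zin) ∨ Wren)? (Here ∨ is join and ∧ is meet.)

Wren

Pike ∨ Wren = Cedar
Fern ∨ Sage = Cedar
Cedar ∨ Cedar = Cedar
Hail ∧ Zin = Teal
Teal ∨ Wren = Wren
Cedar ∧ Wren = Wren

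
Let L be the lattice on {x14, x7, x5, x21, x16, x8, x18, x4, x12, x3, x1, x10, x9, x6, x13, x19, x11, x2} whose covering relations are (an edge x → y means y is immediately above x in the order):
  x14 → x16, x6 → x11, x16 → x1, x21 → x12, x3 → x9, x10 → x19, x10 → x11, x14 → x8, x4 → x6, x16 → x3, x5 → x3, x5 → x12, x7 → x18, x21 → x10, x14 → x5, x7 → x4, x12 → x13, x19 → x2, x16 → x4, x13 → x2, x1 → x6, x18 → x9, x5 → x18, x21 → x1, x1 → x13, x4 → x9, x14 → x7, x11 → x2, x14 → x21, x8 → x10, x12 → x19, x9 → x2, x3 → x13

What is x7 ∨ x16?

Common upper bounds of {x7, x16}: x11, x2, x4, x6, x9.
The least among these is x4.

x4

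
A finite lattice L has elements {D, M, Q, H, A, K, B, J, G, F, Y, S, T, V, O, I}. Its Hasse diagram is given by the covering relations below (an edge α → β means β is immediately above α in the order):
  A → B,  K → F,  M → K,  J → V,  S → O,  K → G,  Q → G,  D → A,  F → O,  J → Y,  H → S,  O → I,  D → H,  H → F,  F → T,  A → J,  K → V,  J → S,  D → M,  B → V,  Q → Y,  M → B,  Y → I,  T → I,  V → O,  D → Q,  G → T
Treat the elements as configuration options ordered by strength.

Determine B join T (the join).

I

Common upper bounds of {B, T}: I.
The least among these is I.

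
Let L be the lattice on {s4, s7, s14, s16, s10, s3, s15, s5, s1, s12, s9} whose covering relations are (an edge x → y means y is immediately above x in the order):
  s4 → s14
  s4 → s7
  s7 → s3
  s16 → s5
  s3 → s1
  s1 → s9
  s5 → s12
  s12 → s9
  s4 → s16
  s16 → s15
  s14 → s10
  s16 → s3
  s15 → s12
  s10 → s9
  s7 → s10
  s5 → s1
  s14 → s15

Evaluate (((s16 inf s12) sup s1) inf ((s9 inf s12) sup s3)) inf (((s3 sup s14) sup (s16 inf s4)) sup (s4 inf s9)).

s16 ∧ s12 = s16
s16 ∨ s1 = s1
s9 ∧ s12 = s12
s12 ∨ s3 = s9
s1 ∧ s9 = s1
s3 ∨ s14 = s9
s16 ∧ s4 = s4
s9 ∨ s4 = s9
s4 ∧ s9 = s4
s9 ∨ s4 = s9
s1 ∧ s9 = s1

s1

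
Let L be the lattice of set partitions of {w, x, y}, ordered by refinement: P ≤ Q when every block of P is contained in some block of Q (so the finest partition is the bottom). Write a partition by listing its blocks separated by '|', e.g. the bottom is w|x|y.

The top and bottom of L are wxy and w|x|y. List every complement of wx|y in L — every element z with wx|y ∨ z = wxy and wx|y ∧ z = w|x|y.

Need z with wx|y ∨ z = wxy and wx|y ∧ z = w|x|y.
Checking each element gives: wy|x, w|xy.

wy|x, w|xy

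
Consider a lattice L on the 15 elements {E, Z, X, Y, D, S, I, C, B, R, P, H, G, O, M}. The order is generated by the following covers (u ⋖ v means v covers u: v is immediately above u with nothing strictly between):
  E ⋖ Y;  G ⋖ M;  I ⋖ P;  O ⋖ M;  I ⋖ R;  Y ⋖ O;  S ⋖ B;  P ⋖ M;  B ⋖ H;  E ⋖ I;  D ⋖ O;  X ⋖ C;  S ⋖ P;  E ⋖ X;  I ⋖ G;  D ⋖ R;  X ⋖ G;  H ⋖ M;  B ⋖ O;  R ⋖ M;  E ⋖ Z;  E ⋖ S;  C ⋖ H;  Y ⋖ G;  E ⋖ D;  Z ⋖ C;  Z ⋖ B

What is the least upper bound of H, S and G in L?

M

Common upper bounds of {H, S, G}: M.
The least among these is M.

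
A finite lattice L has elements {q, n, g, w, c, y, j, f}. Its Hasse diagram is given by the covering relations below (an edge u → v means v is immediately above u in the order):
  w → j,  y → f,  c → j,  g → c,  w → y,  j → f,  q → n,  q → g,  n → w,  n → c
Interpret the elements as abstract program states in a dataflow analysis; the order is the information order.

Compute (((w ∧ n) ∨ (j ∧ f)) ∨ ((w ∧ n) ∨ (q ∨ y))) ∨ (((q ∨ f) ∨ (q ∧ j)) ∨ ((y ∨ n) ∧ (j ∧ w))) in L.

w ∧ n = n
j ∧ f = j
n ∨ j = j
w ∧ n = n
q ∨ y = y
n ∨ y = y
j ∨ y = f
q ∨ f = f
q ∧ j = q
f ∨ q = f
y ∨ n = y
j ∧ w = w
y ∧ w = w
f ∨ w = f
f ∨ f = f

f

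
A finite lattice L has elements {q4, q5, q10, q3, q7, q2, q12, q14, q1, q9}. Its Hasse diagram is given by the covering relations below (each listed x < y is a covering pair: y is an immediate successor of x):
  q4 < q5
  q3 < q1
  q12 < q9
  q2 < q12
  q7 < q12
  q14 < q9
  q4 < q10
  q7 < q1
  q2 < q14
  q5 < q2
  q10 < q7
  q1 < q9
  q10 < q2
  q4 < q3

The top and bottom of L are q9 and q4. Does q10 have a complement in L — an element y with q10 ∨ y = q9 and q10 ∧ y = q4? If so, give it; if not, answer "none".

none

For every candidate y, either q10 ∨ y ≠ q9 or q10 ∧ y ≠ q4; no complement exists.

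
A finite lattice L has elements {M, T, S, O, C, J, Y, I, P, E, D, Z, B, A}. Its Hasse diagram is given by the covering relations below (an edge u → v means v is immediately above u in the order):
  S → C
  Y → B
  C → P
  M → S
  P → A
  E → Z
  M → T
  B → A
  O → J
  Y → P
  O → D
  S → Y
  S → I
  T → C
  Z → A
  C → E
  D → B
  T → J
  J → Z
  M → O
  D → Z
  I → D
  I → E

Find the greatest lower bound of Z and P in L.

C

Common lower bounds of {Z, P}: C, M, S, T.
The greatest among these is C.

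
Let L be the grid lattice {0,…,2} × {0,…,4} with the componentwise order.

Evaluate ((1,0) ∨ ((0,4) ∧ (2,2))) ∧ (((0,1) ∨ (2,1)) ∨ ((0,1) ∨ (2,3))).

(0,4) ∧ (2,2) = (0,2)
(1,0) ∨ (0,2) = (1,2)
(0,1) ∨ (2,1) = (2,1)
(0,1) ∨ (2,3) = (2,3)
(2,1) ∨ (2,3) = (2,3)
(1,2) ∧ (2,3) = (1,2)

(1,2)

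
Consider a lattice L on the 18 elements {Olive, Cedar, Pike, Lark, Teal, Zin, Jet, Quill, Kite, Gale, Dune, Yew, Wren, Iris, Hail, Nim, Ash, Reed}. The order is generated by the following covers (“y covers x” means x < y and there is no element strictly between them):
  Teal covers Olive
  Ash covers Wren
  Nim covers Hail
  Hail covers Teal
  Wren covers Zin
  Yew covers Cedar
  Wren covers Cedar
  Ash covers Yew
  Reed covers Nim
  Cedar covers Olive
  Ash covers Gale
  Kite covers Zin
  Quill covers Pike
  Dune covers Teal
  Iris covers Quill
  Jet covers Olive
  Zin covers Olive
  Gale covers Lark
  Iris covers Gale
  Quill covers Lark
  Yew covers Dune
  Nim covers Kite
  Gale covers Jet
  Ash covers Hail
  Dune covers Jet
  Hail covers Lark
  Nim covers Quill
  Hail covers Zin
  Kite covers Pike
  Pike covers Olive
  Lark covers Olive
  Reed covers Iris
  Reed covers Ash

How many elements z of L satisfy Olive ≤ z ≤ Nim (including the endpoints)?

9

The interval [Olive, Nim] = {Hail, Kite, Lark, Nim, Olive, Pike, Quill, Teal, Zin}, which has 9 elements.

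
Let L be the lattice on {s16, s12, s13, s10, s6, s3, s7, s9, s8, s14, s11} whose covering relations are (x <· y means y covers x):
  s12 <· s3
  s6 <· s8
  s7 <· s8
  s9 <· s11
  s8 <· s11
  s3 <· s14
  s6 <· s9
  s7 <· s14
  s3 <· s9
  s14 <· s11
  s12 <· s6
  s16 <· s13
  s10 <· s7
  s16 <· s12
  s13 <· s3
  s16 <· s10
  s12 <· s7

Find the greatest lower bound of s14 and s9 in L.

s3

Common lower bounds of {s14, s9}: s12, s13, s16, s3.
The greatest among these is s3.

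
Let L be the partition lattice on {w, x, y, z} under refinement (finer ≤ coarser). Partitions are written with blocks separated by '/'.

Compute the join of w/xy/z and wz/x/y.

wz/xy

The join of w/xy/z and wz/x/y merges any blocks that overlap across the partitions, giving wz/xy.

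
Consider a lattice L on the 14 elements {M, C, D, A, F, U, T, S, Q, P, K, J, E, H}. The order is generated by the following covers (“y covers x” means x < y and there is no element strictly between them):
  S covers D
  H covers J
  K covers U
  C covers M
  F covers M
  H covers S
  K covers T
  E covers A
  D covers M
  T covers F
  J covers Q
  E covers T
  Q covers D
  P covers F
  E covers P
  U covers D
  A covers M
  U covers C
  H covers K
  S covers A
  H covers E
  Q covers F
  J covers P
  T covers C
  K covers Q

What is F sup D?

Common upper bounds of {F, D}: H, J, K, Q.
The least among these is Q.

Q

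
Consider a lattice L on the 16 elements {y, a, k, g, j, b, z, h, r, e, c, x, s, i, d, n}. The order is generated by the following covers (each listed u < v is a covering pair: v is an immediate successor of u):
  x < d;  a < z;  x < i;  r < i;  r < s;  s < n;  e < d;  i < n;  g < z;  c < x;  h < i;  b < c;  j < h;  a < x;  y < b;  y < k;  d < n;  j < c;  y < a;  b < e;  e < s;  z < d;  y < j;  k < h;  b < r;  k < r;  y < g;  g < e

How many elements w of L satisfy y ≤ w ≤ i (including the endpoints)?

10

The interval [y, i] = {a, b, c, h, i, j, k, r, x, y}, which has 10 elements.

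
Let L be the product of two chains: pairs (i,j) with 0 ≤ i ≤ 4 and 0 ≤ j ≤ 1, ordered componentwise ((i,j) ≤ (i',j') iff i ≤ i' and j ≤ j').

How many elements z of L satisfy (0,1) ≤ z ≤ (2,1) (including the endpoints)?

The interval [(0,1), (2,1)] = {(0,1), (1,1), (2,1)}, which has 3 elements.

3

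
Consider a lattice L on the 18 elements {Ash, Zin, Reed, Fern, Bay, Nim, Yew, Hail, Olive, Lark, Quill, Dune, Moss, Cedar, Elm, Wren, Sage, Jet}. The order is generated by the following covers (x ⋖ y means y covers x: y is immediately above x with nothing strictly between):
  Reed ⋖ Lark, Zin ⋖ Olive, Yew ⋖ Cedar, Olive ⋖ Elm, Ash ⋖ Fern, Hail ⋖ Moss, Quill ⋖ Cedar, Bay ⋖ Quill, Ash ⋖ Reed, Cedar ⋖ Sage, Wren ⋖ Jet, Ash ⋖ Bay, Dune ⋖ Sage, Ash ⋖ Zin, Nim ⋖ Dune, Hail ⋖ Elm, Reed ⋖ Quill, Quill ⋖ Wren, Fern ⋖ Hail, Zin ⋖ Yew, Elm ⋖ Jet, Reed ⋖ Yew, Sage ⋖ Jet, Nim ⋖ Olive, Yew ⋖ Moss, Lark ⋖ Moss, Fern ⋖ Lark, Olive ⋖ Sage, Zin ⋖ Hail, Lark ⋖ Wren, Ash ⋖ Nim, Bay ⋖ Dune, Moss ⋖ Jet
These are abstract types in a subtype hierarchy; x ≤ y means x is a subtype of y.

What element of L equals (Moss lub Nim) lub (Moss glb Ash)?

Moss ∨ Nim = Jet
Moss ∧ Ash = Ash
Jet ∨ Ash = Jet

Jet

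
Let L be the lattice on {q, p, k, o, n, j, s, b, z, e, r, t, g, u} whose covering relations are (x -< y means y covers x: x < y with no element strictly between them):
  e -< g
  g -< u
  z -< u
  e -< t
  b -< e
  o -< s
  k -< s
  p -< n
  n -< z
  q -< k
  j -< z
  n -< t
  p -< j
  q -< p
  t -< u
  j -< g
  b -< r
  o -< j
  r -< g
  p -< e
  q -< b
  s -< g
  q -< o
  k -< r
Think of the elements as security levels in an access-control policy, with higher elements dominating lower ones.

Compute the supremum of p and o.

j

Common upper bounds of {p, o}: g, j, u, z.
The least among these is j.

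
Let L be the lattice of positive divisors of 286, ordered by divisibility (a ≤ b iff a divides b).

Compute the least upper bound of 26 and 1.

In the divisibility order, the join is the least common multiple: lcm(26, 1) = 26.

26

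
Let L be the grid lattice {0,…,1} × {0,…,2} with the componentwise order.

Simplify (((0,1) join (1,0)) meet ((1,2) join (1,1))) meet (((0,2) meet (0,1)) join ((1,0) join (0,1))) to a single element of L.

(1,1)

(0,1) ∨ (1,0) = (1,1)
(1,2) ∨ (1,1) = (1,2)
(1,1) ∧ (1,2) = (1,1)
(0,2) ∧ (0,1) = (0,1)
(1,0) ∨ (0,1) = (1,1)
(0,1) ∨ (1,1) = (1,1)
(1,1) ∧ (1,1) = (1,1)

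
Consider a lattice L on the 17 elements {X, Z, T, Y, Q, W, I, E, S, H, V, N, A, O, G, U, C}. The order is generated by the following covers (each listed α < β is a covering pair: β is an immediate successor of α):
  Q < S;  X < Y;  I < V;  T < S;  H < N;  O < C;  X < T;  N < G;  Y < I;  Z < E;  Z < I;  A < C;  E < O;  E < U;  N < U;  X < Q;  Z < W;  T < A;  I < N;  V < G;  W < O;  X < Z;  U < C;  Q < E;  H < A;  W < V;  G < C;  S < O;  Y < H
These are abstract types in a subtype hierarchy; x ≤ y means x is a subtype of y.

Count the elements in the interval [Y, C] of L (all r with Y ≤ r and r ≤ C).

The interval [Y, C] = {A, C, G, H, I, N, U, V, Y}, which has 9 elements.

9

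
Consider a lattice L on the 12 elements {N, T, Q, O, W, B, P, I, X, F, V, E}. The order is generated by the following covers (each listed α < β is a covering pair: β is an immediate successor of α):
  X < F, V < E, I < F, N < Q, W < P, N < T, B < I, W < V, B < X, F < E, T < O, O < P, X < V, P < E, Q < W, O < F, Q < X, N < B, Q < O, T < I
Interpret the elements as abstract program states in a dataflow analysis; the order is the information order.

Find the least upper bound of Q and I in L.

Common upper bounds of {Q, I}: E, F.
The least among these is F.

F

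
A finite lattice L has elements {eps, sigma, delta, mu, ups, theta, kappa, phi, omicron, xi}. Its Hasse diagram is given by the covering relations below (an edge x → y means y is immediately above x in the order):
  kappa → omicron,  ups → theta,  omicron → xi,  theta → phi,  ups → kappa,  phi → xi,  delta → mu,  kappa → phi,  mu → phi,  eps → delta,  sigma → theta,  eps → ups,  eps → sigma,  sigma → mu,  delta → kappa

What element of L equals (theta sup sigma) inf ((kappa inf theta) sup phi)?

theta ∨ sigma = theta
kappa ∧ theta = ups
ups ∨ phi = phi
theta ∧ phi = theta

theta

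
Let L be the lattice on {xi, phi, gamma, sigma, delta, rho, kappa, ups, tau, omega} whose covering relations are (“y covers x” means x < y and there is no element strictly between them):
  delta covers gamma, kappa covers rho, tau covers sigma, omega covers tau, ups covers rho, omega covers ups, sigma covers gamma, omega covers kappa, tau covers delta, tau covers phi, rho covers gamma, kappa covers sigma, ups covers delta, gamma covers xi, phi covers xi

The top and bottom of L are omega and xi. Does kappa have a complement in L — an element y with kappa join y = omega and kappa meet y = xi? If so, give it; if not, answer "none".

Need y with kappa ∨ y = omega and kappa ∧ y = xi.
Checking each element gives: phi.

phi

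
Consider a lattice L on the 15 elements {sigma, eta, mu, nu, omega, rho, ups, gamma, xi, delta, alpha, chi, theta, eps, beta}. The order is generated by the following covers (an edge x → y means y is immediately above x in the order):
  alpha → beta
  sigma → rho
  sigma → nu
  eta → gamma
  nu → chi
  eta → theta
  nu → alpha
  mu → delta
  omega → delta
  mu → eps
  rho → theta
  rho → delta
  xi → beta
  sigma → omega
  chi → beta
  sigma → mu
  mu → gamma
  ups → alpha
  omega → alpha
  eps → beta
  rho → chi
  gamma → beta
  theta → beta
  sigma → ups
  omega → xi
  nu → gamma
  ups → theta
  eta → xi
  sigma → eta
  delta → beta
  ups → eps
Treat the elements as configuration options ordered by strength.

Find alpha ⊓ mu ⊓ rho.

Common lower bounds of {alpha, mu, rho}: sigma.
The greatest among these is sigma.

sigma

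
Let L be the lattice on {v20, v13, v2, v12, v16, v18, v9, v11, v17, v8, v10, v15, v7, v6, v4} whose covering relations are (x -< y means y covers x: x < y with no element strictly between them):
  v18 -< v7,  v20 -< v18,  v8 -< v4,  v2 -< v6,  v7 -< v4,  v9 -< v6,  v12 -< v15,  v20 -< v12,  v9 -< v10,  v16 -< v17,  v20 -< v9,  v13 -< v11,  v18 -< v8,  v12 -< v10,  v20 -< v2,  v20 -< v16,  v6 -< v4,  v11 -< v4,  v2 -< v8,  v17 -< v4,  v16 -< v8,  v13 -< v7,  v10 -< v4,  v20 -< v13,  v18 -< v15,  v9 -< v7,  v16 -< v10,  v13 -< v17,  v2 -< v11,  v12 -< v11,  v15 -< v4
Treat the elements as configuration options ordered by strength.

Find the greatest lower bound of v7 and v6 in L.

Common lower bounds of {v7, v6}: v20, v9.
The greatest among these is v9.

v9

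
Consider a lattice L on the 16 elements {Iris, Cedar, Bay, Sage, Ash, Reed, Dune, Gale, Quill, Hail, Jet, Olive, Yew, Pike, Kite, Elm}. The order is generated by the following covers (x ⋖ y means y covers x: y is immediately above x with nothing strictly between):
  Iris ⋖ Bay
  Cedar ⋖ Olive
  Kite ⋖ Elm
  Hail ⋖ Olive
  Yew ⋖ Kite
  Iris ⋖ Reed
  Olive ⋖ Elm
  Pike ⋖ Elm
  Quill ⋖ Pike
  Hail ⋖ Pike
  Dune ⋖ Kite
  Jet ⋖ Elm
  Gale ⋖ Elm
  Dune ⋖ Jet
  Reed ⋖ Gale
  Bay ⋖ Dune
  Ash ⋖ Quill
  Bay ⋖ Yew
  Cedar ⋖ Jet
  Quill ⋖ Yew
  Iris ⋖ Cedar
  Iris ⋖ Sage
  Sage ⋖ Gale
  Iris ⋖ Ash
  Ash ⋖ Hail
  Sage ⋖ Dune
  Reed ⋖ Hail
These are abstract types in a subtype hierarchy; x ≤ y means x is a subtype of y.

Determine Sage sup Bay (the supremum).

Dune

Common upper bounds of {Sage, Bay}: Dune, Elm, Jet, Kite.
The least among these is Dune.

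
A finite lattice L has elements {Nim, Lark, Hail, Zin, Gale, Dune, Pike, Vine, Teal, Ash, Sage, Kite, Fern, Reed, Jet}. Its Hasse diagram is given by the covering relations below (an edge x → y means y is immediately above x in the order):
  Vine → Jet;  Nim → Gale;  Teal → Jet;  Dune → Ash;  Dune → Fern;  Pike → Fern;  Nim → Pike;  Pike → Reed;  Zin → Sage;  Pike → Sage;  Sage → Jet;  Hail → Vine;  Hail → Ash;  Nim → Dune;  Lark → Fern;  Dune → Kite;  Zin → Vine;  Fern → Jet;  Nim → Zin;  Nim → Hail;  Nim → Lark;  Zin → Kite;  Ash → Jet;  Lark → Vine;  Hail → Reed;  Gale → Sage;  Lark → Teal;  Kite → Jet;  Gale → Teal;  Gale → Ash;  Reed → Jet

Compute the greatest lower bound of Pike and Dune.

Common lower bounds of {Pike, Dune}: Nim.
The greatest among these is Nim.

Nim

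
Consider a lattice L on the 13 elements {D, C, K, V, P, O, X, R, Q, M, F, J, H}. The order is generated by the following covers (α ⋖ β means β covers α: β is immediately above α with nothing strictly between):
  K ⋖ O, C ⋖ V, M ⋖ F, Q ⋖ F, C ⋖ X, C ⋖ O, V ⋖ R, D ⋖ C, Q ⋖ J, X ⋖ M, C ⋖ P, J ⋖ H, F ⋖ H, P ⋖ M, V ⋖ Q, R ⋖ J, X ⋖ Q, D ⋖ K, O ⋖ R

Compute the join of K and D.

K

Common upper bounds of {K, D}: H, J, K, O, R.
The least among these is K.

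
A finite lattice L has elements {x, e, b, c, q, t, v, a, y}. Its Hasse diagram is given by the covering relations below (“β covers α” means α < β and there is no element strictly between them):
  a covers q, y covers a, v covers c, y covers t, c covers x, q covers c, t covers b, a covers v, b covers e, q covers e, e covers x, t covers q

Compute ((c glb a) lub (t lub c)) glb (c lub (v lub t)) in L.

c ∧ a = c
t ∨ c = t
c ∨ t = t
v ∨ t = y
c ∨ y = y
t ∧ y = t

t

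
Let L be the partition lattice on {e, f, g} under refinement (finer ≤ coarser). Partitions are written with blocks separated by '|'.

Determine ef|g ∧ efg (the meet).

ef|g

Common lower bounds of {ef|g, efg}: ef|g, e|f|g.
The greatest among these is ef|g.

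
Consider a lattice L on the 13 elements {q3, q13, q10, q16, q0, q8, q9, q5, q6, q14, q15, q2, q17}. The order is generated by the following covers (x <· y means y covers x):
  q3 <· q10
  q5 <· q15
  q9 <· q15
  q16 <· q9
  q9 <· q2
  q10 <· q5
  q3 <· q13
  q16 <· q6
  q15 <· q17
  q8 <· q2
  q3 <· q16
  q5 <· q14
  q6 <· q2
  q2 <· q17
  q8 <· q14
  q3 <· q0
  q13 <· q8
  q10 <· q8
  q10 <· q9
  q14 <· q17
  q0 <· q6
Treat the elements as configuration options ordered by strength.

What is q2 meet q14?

Common lower bounds of {q2, q14}: q10, q13, q3, q8.
The greatest among these is q8.

q8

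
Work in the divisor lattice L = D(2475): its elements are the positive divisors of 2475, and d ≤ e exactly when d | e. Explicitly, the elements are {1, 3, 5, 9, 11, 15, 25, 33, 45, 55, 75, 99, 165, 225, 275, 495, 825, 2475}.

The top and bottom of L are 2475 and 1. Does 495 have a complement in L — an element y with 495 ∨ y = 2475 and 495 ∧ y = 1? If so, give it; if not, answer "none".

none

For every candidate y, either 495 ∨ y ≠ 2475 or 495 ∧ y ≠ 1; no complement exists.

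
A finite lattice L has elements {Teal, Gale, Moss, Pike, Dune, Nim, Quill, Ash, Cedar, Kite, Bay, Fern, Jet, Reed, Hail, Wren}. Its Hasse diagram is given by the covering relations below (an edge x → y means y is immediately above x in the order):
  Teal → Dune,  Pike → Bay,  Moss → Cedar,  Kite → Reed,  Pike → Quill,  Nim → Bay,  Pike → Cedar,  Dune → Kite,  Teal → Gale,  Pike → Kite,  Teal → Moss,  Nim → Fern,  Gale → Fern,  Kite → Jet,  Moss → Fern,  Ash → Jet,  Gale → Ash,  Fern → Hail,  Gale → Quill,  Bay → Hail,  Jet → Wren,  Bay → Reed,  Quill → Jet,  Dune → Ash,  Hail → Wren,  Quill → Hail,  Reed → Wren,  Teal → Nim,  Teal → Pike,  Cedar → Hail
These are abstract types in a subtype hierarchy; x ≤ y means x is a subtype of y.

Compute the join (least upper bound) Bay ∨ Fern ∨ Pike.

Common upper bounds of {Bay, Fern, Pike}: Hail, Wren.
The least among these is Hail.

Hail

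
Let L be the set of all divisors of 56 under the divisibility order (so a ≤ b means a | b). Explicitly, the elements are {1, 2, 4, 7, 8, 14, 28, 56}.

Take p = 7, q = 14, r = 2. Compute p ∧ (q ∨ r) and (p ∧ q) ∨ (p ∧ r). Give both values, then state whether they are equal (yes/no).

q ∨ r = 14, so p ∧ (q ∨ r) = 7 ∧ 14 = 7.
p ∧ q = 7 and p ∧ r = 1, so (p ∧ q) ∨ (p ∧ r) = 7 ∨ 1 = 7.
Equal: yes.

7; 7; yes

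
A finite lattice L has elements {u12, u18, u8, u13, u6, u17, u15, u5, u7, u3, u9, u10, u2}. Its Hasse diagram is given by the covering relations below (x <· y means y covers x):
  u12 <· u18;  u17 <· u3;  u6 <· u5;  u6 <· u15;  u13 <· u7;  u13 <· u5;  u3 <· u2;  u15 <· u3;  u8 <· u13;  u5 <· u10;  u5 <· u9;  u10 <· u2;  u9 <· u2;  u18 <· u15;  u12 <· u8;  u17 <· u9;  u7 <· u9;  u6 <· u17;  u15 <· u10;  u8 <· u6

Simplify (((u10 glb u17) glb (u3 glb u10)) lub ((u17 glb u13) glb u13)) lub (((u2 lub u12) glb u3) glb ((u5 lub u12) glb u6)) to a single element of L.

u6

u10 ∧ u17 = u6
u3 ∧ u10 = u15
u6 ∧ u15 = u6
u17 ∧ u13 = u8
u8 ∧ u13 = u8
u6 ∨ u8 = u6
u2 ∨ u12 = u2
u2 ∧ u3 = u3
u5 ∨ u12 = u5
u5 ∧ u6 = u6
u3 ∧ u6 = u6
u6 ∨ u6 = u6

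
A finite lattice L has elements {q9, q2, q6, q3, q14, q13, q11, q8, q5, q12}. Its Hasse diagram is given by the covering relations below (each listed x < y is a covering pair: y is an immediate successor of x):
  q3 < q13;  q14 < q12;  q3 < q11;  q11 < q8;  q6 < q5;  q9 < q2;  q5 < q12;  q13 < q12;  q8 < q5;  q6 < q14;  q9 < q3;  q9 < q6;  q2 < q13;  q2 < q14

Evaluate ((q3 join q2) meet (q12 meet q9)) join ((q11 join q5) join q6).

q5

q3 ∨ q2 = q13
q12 ∧ q9 = q9
q13 ∧ q9 = q9
q11 ∨ q5 = q5
q5 ∨ q6 = q5
q9 ∨ q5 = q5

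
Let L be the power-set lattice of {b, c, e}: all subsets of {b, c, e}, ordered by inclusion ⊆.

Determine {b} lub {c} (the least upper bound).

Common upper bounds of {{b}, {c}}: {b,c,e}, {b,c}.
The least among these is {b,c}.

{b,c}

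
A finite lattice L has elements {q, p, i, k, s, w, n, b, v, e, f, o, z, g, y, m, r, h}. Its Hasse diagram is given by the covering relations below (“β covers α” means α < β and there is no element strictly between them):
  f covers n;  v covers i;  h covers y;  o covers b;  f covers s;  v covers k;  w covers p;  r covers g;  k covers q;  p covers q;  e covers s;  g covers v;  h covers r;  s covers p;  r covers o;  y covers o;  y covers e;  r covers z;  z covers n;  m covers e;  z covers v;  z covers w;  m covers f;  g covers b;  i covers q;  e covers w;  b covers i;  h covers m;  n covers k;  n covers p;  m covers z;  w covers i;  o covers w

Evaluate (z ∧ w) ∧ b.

i

z ∧ w = w
w ∧ b = i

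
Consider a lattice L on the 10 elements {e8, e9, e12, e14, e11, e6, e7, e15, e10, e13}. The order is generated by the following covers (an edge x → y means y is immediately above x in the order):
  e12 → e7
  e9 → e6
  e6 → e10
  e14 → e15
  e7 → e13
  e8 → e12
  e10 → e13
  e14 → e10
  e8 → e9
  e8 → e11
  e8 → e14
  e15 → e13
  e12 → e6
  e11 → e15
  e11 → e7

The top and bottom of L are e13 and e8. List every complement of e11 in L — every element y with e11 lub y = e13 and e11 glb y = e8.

Need y with e11 ∨ y = e13 and e11 ∧ y = e8.
Checking each element gives: e10, e6, e9.

e10, e6, e9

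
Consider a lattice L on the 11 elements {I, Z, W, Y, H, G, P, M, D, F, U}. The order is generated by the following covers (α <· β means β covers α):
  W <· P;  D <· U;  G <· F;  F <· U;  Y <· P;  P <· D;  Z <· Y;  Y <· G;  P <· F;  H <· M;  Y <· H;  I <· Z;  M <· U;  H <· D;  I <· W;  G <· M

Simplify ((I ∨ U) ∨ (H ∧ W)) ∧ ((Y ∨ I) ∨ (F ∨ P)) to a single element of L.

F

I ∨ U = U
H ∧ W = I
U ∨ I = U
Y ∨ I = Y
F ∨ P = F
Y ∨ F = F
U ∧ F = F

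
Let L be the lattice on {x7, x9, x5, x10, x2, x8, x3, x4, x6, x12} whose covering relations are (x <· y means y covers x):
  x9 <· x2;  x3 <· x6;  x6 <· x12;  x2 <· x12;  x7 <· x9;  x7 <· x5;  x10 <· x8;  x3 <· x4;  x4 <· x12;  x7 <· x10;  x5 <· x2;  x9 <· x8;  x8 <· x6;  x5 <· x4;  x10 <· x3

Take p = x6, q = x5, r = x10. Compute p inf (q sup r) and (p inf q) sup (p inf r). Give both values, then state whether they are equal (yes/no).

q sup r = x4, so p inf (q sup r) = x6 inf x4 = x3.
p inf q = x7 and p inf r = x10, so (p inf q) sup (p inf r) = x7 sup x10 = x10.
Equal: no.

x3; x10; no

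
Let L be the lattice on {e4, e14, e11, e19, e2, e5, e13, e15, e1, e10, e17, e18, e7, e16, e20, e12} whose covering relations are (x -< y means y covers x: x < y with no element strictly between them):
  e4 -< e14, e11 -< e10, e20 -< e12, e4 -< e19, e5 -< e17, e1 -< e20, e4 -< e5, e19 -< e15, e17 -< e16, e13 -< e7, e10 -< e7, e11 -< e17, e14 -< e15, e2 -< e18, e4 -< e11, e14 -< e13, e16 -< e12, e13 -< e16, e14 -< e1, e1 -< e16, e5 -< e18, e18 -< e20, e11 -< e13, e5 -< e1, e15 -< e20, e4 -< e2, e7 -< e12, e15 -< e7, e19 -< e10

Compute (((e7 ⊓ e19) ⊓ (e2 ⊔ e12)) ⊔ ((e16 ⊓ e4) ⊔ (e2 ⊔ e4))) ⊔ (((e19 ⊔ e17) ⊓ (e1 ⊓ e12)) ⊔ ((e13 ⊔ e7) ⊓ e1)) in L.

e20

e7 ∧ e19 = e19
e2 ∨ e12 = e12
e19 ∧ e12 = e19
e16 ∧ e4 = e4
e2 ∨ e4 = e2
e4 ∨ e2 = e2
e19 ∨ e2 = e20
e19 ∨ e17 = e12
e1 ∧ e12 = e1
e12 ∧ e1 = e1
e13 ∨ e7 = e7
e7 ∧ e1 = e14
e1 ∨ e14 = e1
e20 ∨ e1 = e20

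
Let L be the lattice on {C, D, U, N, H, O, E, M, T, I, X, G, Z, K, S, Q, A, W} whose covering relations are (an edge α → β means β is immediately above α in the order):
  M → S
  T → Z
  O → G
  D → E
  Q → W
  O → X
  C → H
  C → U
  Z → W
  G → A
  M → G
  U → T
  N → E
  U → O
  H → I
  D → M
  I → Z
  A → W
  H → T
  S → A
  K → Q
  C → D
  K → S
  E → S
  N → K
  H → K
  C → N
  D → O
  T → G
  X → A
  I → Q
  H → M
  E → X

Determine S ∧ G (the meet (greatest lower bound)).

M

Common lower bounds of {S, G}: C, D, H, M.
The greatest among these is M.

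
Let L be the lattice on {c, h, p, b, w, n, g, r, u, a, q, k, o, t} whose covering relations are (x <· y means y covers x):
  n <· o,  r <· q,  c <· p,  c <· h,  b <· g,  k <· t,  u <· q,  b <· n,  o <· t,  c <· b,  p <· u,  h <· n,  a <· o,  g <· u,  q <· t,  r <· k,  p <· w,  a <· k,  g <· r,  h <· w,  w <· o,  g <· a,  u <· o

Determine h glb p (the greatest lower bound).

c

Common lower bounds of {h, p}: c.
The greatest among these is c.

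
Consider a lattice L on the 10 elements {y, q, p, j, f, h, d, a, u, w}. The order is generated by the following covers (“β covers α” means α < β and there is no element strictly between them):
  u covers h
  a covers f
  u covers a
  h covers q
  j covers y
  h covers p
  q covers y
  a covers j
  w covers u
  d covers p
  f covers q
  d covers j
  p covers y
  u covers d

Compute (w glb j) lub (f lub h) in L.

u

w ∧ j = j
f ∨ h = u
j ∨ u = u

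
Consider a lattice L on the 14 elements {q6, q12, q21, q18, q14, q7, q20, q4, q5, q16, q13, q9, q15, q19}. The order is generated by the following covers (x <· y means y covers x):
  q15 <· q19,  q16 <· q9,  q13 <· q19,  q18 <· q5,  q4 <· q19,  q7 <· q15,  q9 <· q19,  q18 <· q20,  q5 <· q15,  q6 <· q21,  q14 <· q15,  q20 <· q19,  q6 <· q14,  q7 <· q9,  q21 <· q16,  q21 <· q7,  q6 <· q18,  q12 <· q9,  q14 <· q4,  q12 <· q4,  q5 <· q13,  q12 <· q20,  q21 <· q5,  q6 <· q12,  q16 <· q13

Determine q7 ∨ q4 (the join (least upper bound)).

q19

Common upper bounds of {q7, q4}: q19.
The least among these is q19.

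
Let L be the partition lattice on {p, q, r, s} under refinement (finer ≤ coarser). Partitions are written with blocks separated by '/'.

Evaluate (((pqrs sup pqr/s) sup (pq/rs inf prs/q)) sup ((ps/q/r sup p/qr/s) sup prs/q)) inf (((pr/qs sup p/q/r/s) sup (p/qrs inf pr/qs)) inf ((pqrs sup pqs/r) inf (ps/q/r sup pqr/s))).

pqrs ∨ pqr/s = pqrs
pq/rs ∧ prs/q = p/q/rs
pqrs ∨ p/q/rs = pqrs
ps/q/r ∨ p/qr/s = ps/qr
ps/qr ∨ prs/q = pqrs
pqrs ∨ pqrs = pqrs
pr/qs ∨ p/q/r/s = pr/qs
p/qrs ∧ pr/qs = p/qs/r
pr/qs ∨ p/qs/r = pr/qs
pqrs ∨ pqs/r = pqrs
ps/q/r ∨ pqr/s = pqrs
pqrs ∧ pqrs = pqrs
pr/qs ∧ pqrs = pr/qs
pqrs ∧ pr/qs = pr/qs

pr/qs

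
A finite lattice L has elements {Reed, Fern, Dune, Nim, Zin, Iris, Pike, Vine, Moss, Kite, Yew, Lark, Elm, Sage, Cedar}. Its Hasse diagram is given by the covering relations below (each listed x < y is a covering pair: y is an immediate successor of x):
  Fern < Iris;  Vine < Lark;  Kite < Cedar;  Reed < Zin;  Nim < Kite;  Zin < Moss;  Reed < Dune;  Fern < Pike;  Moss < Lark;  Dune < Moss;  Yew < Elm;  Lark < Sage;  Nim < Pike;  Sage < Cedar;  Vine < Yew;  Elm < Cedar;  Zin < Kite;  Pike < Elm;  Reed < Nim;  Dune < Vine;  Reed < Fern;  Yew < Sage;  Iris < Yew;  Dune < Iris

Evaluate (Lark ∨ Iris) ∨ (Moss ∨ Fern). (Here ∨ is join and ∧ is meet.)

Sage

Lark ∨ Iris = Sage
Moss ∨ Fern = Sage
Sage ∨ Sage = Sage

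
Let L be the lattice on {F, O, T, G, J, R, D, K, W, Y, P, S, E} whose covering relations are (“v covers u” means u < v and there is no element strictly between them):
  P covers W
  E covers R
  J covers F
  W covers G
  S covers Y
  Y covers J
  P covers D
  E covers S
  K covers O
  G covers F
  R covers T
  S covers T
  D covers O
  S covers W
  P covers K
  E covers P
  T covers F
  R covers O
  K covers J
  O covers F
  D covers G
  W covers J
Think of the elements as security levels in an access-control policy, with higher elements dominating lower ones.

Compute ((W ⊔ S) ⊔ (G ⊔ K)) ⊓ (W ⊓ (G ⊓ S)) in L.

G

W ∨ S = S
G ∨ K = P
S ∨ P = E
G ∧ S = G
W ∧ G = G
E ∧ G = G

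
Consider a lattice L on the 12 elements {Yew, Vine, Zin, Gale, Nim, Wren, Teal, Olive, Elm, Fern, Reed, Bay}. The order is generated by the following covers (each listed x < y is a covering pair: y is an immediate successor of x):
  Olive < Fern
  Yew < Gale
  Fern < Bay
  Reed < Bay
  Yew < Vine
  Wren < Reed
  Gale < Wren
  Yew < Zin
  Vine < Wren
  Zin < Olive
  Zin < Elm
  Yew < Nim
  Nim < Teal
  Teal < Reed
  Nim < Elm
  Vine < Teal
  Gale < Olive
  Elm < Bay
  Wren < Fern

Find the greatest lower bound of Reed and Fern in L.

Wren

Common lower bounds of {Reed, Fern}: Gale, Vine, Wren, Yew.
The greatest among these is Wren.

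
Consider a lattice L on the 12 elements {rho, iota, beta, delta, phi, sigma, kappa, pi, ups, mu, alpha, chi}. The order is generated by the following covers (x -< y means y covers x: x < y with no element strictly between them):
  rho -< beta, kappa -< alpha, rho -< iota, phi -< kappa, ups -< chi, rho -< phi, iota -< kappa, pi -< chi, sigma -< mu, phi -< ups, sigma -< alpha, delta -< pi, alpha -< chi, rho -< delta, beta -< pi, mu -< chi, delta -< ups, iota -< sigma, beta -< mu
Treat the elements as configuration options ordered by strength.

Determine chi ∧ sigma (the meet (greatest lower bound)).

sigma

Common lower bounds of {chi, sigma}: iota, rho, sigma.
The greatest among these is sigma.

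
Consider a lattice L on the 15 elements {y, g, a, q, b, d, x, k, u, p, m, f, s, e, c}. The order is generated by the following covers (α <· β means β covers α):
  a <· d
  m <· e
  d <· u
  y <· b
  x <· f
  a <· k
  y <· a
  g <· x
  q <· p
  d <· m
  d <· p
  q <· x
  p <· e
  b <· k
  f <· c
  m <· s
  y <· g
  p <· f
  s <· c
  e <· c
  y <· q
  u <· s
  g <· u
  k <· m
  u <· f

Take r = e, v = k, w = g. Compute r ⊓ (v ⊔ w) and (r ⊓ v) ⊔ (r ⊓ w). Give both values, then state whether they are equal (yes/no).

m; k; no

v ⊔ w = s, so r ⊓ (v ⊔ w) = e ⊓ s = m.
r ⊓ v = k and r ⊓ w = y, so (r ⊓ v) ⊔ (r ⊓ w) = k ⊔ y = k.
Equal: no.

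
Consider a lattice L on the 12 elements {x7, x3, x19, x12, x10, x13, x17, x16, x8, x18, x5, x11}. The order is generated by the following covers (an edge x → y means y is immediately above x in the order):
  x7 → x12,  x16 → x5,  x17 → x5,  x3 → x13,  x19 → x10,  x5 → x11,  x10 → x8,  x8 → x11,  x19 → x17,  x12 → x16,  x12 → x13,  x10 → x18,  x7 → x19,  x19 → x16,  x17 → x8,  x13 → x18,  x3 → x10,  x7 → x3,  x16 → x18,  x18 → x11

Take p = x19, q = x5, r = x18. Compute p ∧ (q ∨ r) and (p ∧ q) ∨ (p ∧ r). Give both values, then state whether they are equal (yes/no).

q ∨ r = x11, so p ∧ (q ∨ r) = x19 ∧ x11 = x19.
p ∧ q = x19 and p ∧ r = x19, so (p ∧ q) ∨ (p ∧ r) = x19 ∨ x19 = x19.
Equal: yes.

x19; x19; yes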